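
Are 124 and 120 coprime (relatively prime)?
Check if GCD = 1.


Euclidean algorithm:
124 = 1 * 120 + 4
120 = 30 * 4 + 0
GCD(124, 120) = 4

No, not coprime (GCD = 4)


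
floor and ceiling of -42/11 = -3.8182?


-42/11 = -3.8182
floor = -4
ceil = -3

floor = -4, ceil = -3


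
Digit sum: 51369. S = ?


5 + 1 + 3 + 6 + 9 = 24


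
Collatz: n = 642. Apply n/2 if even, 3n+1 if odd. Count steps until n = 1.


642 → 321 → 964 → 482 → 241 → 724 → 362 → 181 → 544 → 272 → 136 → 68 → 34 → 17 → 52 → 26 → 13 → 40 → 20 → 10 → 5 → 16 → 8 → 4 → 2 → 1
Total steps = 25

25 steps


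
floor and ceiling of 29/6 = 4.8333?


29/6 = 4.8333
floor = 4
ceil = 5

floor = 4, ceil = 5


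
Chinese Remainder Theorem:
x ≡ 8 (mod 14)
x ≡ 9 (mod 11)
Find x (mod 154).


M = 14*11 = 154
M1 = M/14 = 11, M2 = M/11 = 14
M1^(-1) mod 14 = 9, M2^(-1) mod 11 = 4
x = 8*11*9 + 9*14*4 = 1296
1296 mod 154 = 64
Check: 64 mod 14 = 8 ✓, 64 mod 11 = 9 ✓

x ≡ 64 (mod 154)


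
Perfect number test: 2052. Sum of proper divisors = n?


Proper divisors of 2052: 1, 2, 3, 4, 6, 9, 12, 18, 19, 27, 36, 38, 54, 57, 76, 108, 114, 171, 228, 342, 513, 684, 1026
Sum = 1 + 2 + 3 + 4 + 6 + 9 + 12 + 18 + 19 + 27 + 36 + 38 + 54 + 57 + 76 + 108 + 114 + 171 + 228 + 342 + 513 + 684 + 1026 = 3548

No, 2052 is not perfect (3548 ≠ 2052)


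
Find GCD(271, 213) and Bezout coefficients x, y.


Tabular extended Euclidean (each row: r = 271*s + 213*t):
r=271, s=1, t=0
r=213, s=0, t=1
q=1: r=58, s=1, t=-1   [271*(1) + 213*(-1) = 58]
q=3: r=39, s=-3, t=4   [271*(-3) + 213*(4) = 39]
q=1: r=19, s=4, t=-5   [271*(4) + 213*(-5) = 19]
q=2: r=1, s=-11, t=14   [271*(-11) + 213*(14) = 1]
q=19: r=0, s=213, t=-271   [271*(213) + 213*(-271) = 0]
GCD = 1; from the row with r=1: x=-11, y=14
Check: 271*(-11) + 213*(14) = -2981 + 2982 = 1

GCD = 1, x = -11, y = 14


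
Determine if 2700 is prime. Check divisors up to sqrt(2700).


2700 / 2 = 1350 (exact division)
2700 is NOT prime.

No, 2700 is not prime


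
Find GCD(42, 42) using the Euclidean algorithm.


42 = 1 * 42 + 0
GCD = 42


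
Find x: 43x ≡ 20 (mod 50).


GCD(43, 50) = 1, unique solution
a^(-1) mod 50 = 7
x = 7 * 20 mod 50 = 40

x ≡ 40 (mod 50)


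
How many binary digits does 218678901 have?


218678901 in base 2 = 1101000010001100011001110101
Number of digits = 28

28 digits (base 2)


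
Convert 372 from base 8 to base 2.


372 (base 8) = 250 (decimal)
250 (decimal) = 11111010 (base 2)


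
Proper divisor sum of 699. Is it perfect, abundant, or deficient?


Proper divisors: 1, 3, 233
Sum = 1 + 3 + 233 = 237
237 < 699 → deficient

s(699) = 237 (deficient)


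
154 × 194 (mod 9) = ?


154 × 194 = 29876
29876 mod 9 = 5


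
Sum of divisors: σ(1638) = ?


Divisors of 1638: 1, 2, 3, 6, 7, 9, 13, 14, 18, 21, 26, 39, 42, 63, 78, 91, 117, 126, 182, 234, 273, 546, 819, 1638
Sum = 1 + 2 + 3 + 6 + 7 + 9 + 13 + 14 + 18 + 21 + 26 + 39 + 42 + 63 + 78 + 91 + 117 + 126 + 182 + 234 + 273 + 546 + 819 + 1638 = 4368

σ(1638) = 4368


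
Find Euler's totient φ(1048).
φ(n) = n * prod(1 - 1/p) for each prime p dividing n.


1048 = 2^3 × 131
Prime factors: 2, 131
φ(1048) = 1048 × (1-1/2) × (1-1/131)
= 1048 × 1/2 × 130/131 = 520

φ(1048) = 520


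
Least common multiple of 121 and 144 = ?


GCD(121, 144) = 1
LCM = 121*144/1 = 17424/1 = 17424

LCM = 17424


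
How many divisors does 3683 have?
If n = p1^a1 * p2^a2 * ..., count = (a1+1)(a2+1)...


3683 = 29^1 × 127^1
d(3683) = (1+1) × (1+1) = 4

4 divisors


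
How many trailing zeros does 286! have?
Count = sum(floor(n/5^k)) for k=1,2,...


floor(286/5) = 57
floor(286/25) = 11
floor(286/125) = 2
Total = 70

70 trailing zeros


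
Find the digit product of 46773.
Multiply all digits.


4 × 6 × 7 × 7 × 3 = 3528


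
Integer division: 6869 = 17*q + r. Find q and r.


6869 = 17 * 404 + 1
Check: 6868 + 1 = 6869

q = 404, r = 1


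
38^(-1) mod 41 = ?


Use the extended Euclidean algorithm on (41, 38); each row r = 41*s + 38*t:
r=41, s=1, t=0
r=38, s=0, t=1
q=1: r=3, s=1, t=-1   [41*(1) + 38*(-1) = 3]
q=12: r=2, s=-12, t=13   [41*(-12) + 38*(13) = 2]
q=1: r=1, s=13, t=-14   [41*(13) + 38*(-14) = 1]
q=2: r=0, s=-38, t=41   [41*(-38) + 38*(41) = 0]
GCD = 1 with t = -14, so 38*(-14) ≡ 1 (mod 41)
Inverse = -14 mod 41 = 27
Check: 38 * 27 = 1026 ≡ 1 (mod 41)

38^(-1) ≡ 27 (mod 41)


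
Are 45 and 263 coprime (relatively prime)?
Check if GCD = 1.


Euclidean algorithm:
263 = 5 * 45 + 38
45 = 1 * 38 + 7
38 = 5 * 7 + 3
7 = 2 * 3 + 1
3 = 3 * 1 + 0
GCD(45, 263) = 1

Yes, coprime (GCD = 1)


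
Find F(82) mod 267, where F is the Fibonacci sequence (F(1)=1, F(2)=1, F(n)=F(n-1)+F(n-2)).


F(k) mod 267 for k=1..82:
1, 1, 2, 3, 5, 8, 13, 21, 34, 55, 89, 144, 233, 110, 76, 186, 262, 181, 176, 90, 266, 89, 88, 177, 265, 175, 173, 81, 254, 68, 55, 123, 178, 34, 212, 246, 191, 170, 94, 264, 91, 88, 179, 0, 179, 179, 91, 3, 94, 97, 191, 21, 212, 233, 178, 144, 55, 199, 254, 186, 173, 92, 265, 90, 88, 178, 266, 177, 176, 86, 262, 81, 76, 157, 233, 123, 89, 212, 34, 246, 13, 259
F(82) mod 267 = 259


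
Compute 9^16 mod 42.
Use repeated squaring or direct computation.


9^1 mod 42 = 9
9^2 mod 42 = 39
9^3 mod 42 = 15
9^4 mod 42 = 9
9^5 mod 42 = 39
9^6 mod 42 = 15
9^7 mod 42 = 9
9^8 mod 42 = 39
9^9 mod 42 = 15
9^10 mod 42 = 9
9^11 mod 42 = 39
9^12 mod 42 = 15
9^13 mod 42 = 9
9^14 mod 42 = 39
9^15 mod 42 = 15
9^16 mod 42 = 9


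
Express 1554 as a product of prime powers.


1554 / 2 = 777
777 / 3 = 259
259 / 7 = 37
37 / 37 = 1
1554 = 2 × 3 × 7 × 37


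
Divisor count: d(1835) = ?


1835 = 5^1 × 367^1
d(1835) = (1+1) × (1+1) = 4

4 divisors


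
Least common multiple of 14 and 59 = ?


GCD(14, 59) = 1
LCM = 14*59/1 = 826/1 = 826

LCM = 826


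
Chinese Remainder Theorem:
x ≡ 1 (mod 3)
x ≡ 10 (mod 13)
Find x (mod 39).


M = 3*13 = 39
M1 = M/3 = 13, M2 = M/13 = 3
M1^(-1) mod 3 = 1, M2^(-1) mod 13 = 9
x = 1*13*1 + 10*3*9 = 283
283 mod 39 = 10
Check: 10 mod 3 = 1 ✓, 10 mod 13 = 10 ✓

x ≡ 10 (mod 39)


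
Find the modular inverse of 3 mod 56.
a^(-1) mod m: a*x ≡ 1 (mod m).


Use the extended Euclidean algorithm on (56, 3); each row r = 56*s + 3*t:
r=56, s=1, t=0
r=3, s=0, t=1
q=18: r=2, s=1, t=-18   [56*(1) + 3*(-18) = 2]
q=1: r=1, s=-1, t=19   [56*(-1) + 3*(19) = 1]
q=2: r=0, s=3, t=-56   [56*(3) + 3*(-56) = 0]
GCD = 1 with t = 19, so 3*(19) ≡ 1 (mod 56)
Inverse = 19 mod 56 = 19
Check: 3 * 19 = 57 ≡ 1 (mod 56)

3^(-1) ≡ 19 (mod 56)


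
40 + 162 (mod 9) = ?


40 + 162 = 202
202 mod 9 = 4


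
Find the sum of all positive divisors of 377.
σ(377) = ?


Divisors of 377: 1, 13, 29, 377
Sum = 1 + 13 + 29 + 377 = 420

σ(377) = 420


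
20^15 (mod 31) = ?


20^1 mod 31 = 20
20^2 mod 31 = 28
20^3 mod 31 = 2
20^4 mod 31 = 9
20^5 mod 31 = 25
20^6 mod 31 = 4
20^7 mod 31 = 18
20^8 mod 31 = 19
20^9 mod 31 = 8
20^10 mod 31 = 5
20^11 mod 31 = 7
20^12 mod 31 = 16
20^13 mod 31 = 10
20^14 mod 31 = 14
20^15 mod 31 = 1


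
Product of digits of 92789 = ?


9 × 2 × 7 × 8 × 9 = 9072


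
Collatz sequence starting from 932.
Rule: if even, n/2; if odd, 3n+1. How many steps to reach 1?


932 → 466 → 233 → 700 → 350 → 175 → 526 → 263 → 790 → 395 → 1186 → 593 → 1780 → 890 → 445 → 1336 → 668 → 334 → 167 → 502 → 251 → 754 → 377 → 1132 → 566 → 283 → 850 → 425 → 1276 → 638 → 319 → 958 → 479 → 1438 → 719 → 2158 → 1079 → 3238 → 1619 → 4858 → 2429 → 7288 → 3644 → 1822 → 911 → 2734 → 1367 → 4102 → 2051 → 6154 → 3077 → 9232 → 4616 → 2308 → 1154 → 577 → 1732 → 866 → 433 → 1300 → 650 → 325 → 976 → 488 → 244 → 122 → 61 → 184 → 92 → 46 → 23 → 70 → 35 → 106 → 53 → 160 → 80 → 40 → 20 → 10 → 5 → 16 → 8 → 4 → 2 → 1
Total steps = 85

85 steps


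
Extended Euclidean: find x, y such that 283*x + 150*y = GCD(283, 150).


Tabular extended Euclidean (each row: r = 283*s + 150*t):
r=283, s=1, t=0
r=150, s=0, t=1
q=1: r=133, s=1, t=-1   [283*(1) + 150*(-1) = 133]
q=1: r=17, s=-1, t=2   [283*(-1) + 150*(2) = 17]
q=7: r=14, s=8, t=-15   [283*(8) + 150*(-15) = 14]
q=1: r=3, s=-9, t=17   [283*(-9) + 150*(17) = 3]
q=4: r=2, s=44, t=-83   [283*(44) + 150*(-83) = 2]
q=1: r=1, s=-53, t=100   [283*(-53) + 150*(100) = 1]
q=2: r=0, s=150, t=-283   [283*(150) + 150*(-283) = 0]
GCD = 1; from the row with r=1: x=-53, y=100
Check: 283*(-53) + 150*(100) = -14999 + 15000 = 1

GCD = 1, x = -53, y = 100


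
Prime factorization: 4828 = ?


4828 / 2 = 2414
2414 / 2 = 1207
1207 / 17 = 71
71 / 71 = 1
4828 = 2^2 × 17 × 71


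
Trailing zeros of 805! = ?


floor(805/5) = 161
floor(805/25) = 32
floor(805/125) = 6
floor(805/625) = 1
Total = 200

200 trailing zeros


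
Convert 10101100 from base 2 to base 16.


10101100 (base 2) = 172 (decimal)
172 (decimal) = AC (base 16)


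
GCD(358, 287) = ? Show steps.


358 = 1 * 287 + 71
287 = 4 * 71 + 3
71 = 23 * 3 + 2
3 = 1 * 2 + 1
2 = 2 * 1 + 0
GCD = 1


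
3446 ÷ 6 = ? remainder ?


3446 = 6 * 574 + 2
Check: 3444 + 2 = 3446

q = 574, r = 2


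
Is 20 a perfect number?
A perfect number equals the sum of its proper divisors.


Proper divisors of 20: 1, 2, 4, 5, 10
Sum = 1 + 2 + 4 + 5 + 10 = 22

No, 20 is not perfect (22 ≠ 20)


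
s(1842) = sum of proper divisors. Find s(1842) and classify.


Proper divisors: 1, 2, 3, 6, 307, 614, 921
Sum = 1 + 2 + 3 + 6 + 307 + 614 + 921 = 1854
1854 > 1842 → abundant

s(1842) = 1854 (abundant)


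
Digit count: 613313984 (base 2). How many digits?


613313984 in base 2 = 100100100011100110110111000000
Number of digits = 30

30 digits (base 2)


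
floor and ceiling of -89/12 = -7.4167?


-89/12 = -7.4167
floor = -8
ceil = -7

floor = -8, ceil = -7


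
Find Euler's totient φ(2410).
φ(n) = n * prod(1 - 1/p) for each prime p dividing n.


2410 = 2 × 5 × 241
Prime factors: 2, 5, 241
φ(2410) = 2410 × (1-1/2) × (1-1/5) × (1-1/241)
= 2410 × 1/2 × 4/5 × 240/241 = 960

φ(2410) = 960


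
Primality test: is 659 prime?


Check divisors up to sqrt(659) = 25.6710
No divisors found.
659 is prime.

Yes, 659 is prime


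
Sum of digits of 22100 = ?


2 + 2 + 1 + 0 + 0 = 5


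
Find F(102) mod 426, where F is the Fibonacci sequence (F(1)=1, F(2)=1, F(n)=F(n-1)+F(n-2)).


F(k) mod 426 for k=1..102:
1, 1, 2, 3, 5, 8, 13, 21, 34, 55, 89, 144, 233, 377, 184, 135, 319, 28, 347, 375, 296, 245, 115, 360, 49, 409, 32, 15, 47, 62, 109, 171, 280, 25, 305, 330, 209, 113, 322, 9, 331, 340, 245, 159, 404, 137, 115, 252, 367, 193, 134, 327, 35, 362, 397, 333, 304, 211, 89, 300, 389, 263, 226, 63, 289, 352, 215, 141, 356, 71, 1, 72, 73, 145, 218, 363, 155, 92, 247, 339, 160, 73, 233, 306, 113, 419, 106, 99, 205, 304, 83, 387, 44, 5, 49, 54, 103, 157, 260, 417, 251, 242
F(102) mod 426 = 242


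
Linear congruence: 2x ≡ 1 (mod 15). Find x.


GCD(2, 15) = 1, unique solution
a^(-1) mod 15 = 8
x = 8 * 1 mod 15 = 8

x ≡ 8 (mod 15)


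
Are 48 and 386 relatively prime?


Euclidean algorithm:
386 = 8 * 48 + 2
48 = 24 * 2 + 0
GCD(48, 386) = 2

No, not coprime (GCD = 2)


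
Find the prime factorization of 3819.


3819 / 3 = 1273
1273 / 19 = 67
67 / 67 = 1
3819 = 3 × 19 × 67


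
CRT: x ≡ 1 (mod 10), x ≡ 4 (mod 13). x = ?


M = 10*13 = 130
M1 = M/10 = 13, M2 = M/13 = 10
M1^(-1) mod 10 = 7, M2^(-1) mod 13 = 4
x = 1*13*7 + 4*10*4 = 251
251 mod 130 = 121
Check: 121 mod 10 = 1 ✓, 121 mod 13 = 4 ✓

x ≡ 121 (mod 130)


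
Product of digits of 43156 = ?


4 × 3 × 1 × 5 × 6 = 360


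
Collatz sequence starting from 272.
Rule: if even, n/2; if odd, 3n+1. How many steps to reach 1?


272 → 136 → 68 → 34 → 17 → 52 → 26 → 13 → 40 → 20 → 10 → 5 → 16 → 8 → 4 → 2 → 1
Total steps = 16

16 steps


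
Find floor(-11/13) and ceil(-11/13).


-11/13 = -0.8462
floor = -1
ceil = 0

floor = -1, ceil = 0


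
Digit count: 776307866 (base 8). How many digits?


776307866 in base 8 = 5621302232
Number of digits = 10

10 digits (base 8)


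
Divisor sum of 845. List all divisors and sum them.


Divisors of 845: 1, 5, 13, 65, 169, 845
Sum = 1 + 5 + 13 + 65 + 169 + 845 = 1098

σ(845) = 1098


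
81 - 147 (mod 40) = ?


81 - 147 = -66
-66 mod 40 = 14


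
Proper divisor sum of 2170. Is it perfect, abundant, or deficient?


Proper divisors: 1, 2, 5, 7, 10, 14, 31, 35, 62, 70, 155, 217, 310, 434, 1085
Sum = 1 + 2 + 5 + 7 + 10 + 14 + 31 + 35 + 62 + 70 + 155 + 217 + 310 + 434 + 1085 = 2438
2438 > 2170 → abundant

s(2170) = 2438 (abundant)


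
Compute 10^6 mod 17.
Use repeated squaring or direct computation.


10^1 mod 17 = 10
10^2 mod 17 = 15
10^3 mod 17 = 14
10^4 mod 17 = 4
10^5 mod 17 = 6
10^6 mod 17 = 9


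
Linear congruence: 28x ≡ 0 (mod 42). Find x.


GCD(28, 42) = 14 divides 0
Divide: 2x ≡ 0 (mod 3)
x ≡ 0 (mod 3)


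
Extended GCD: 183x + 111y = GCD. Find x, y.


Tabular extended Euclidean (each row: r = 183*s + 111*t):
r=183, s=1, t=0
r=111, s=0, t=1
q=1: r=72, s=1, t=-1   [183*(1) + 111*(-1) = 72]
q=1: r=39, s=-1, t=2   [183*(-1) + 111*(2) = 39]
q=1: r=33, s=2, t=-3   [183*(2) + 111*(-3) = 33]
q=1: r=6, s=-3, t=5   [183*(-3) + 111*(5) = 6]
q=5: r=3, s=17, t=-28   [183*(17) + 111*(-28) = 3]
q=2: r=0, s=-37, t=61   [183*(-37) + 111*(61) = 0]
GCD = 3; from the row with r=3: x=17, y=-28
Check: 183*(17) + 111*(-28) = 3111 - 3108 = 3

GCD = 3, x = 17, y = -28


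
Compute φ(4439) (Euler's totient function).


4439 = 23 × 193
Prime factors: 23, 193
φ(4439) = 4439 × (1-1/23) × (1-1/193)
= 4439 × 22/23 × 192/193 = 4224

φ(4439) = 4224


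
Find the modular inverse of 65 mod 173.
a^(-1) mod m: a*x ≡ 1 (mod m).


Use the extended Euclidean algorithm on (173, 65); each row r = 173*s + 65*t:
r=173, s=1, t=0
r=65, s=0, t=1
q=2: r=43, s=1, t=-2   [173*(1) + 65*(-2) = 43]
q=1: r=22, s=-1, t=3   [173*(-1) + 65*(3) = 22]
q=1: r=21, s=2, t=-5   [173*(2) + 65*(-5) = 21]
q=1: r=1, s=-3, t=8   [173*(-3) + 65*(8) = 1]
q=21: r=0, s=65, t=-173   [173*(65) + 65*(-173) = 0]
GCD = 1 with t = 8, so 65*(8) ≡ 1 (mod 173)
Inverse = 8 mod 173 = 8
Check: 65 * 8 = 520 ≡ 1 (mod 173)

65^(-1) ≡ 8 (mod 173)


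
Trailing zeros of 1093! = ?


floor(1093/5) = 218
floor(1093/25) = 43
floor(1093/125) = 8
floor(1093/625) = 1
Total = 270

270 trailing zeros


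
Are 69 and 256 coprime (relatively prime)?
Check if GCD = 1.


Euclidean algorithm:
256 = 3 * 69 + 49
69 = 1 * 49 + 20
49 = 2 * 20 + 9
20 = 2 * 9 + 2
9 = 4 * 2 + 1
2 = 2 * 1 + 0
GCD(69, 256) = 1

Yes, coprime (GCD = 1)


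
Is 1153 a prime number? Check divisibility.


Check divisors up to sqrt(1153) = 33.9559
No divisors found.
1153 is prime.

Yes, 1153 is prime


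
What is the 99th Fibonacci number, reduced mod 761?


F(k) mod 761 for k=1..99:
1, 1, 2, 3, 5, 8, 13, 21, 34, 55, 89, 144, 233, 377, 610, 226, 75, 301, 376, 677, 292, 208, 500, 708, 447, 394, 80, 474, 554, 267, 60, 327, 387, 714, 340, 293, 633, 165, 37, 202, 239, 441, 680, 360, 279, 639, 157, 35, 192, 227, 419, 646, 304, 189, 493, 682, 414, 335, 749, 323, 311, 634, 184, 57, 241, 298, 539, 76, 615, 691, 545, 475, 259, 734, 232, 205, 437, 642, 318, 199, 517, 716, 472, 427, 138, 565, 703, 507, 449, 195, 644, 78, 722, 39, 0, 39, 39, 78, 117
F(99) mod 761 = 117


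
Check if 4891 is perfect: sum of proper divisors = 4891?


Proper divisors of 4891: 1, 67, 73
Sum = 1 + 67 + 73 = 141

No, 4891 is not perfect (141 ≠ 4891)


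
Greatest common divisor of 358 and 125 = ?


358 = 2 * 125 + 108
125 = 1 * 108 + 17
108 = 6 * 17 + 6
17 = 2 * 6 + 5
6 = 1 * 5 + 1
5 = 5 * 1 + 0
GCD = 1


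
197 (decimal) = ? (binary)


197 (base 10) = 197 (decimal)
197 (decimal) = 11000101 (base 2)


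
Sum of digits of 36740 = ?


3 + 6 + 7 + 4 + 0 = 20


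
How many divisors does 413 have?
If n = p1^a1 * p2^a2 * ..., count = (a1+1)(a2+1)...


413 = 7^1 × 59^1
d(413) = (1+1) × (1+1) = 4

4 divisors


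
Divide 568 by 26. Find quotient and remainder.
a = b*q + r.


568 = 26 * 21 + 22
Check: 546 + 22 = 568

q = 21, r = 22


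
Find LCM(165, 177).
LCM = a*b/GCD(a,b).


GCD(165, 177) = 3
LCM = 165*177/3 = 29205/3 = 9735

LCM = 9735


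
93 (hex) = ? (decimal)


93 (base 16) = 147 (decimal)
147 (decimal) = 147 (base 10)


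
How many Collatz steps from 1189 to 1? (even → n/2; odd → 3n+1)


1189 → 3568 → 1784 → 892 → 446 → 223 → 670 → 335 → 1006 → 503 → 1510 → 755 → 2266 → 1133 → 3400 → 1700 → 850 → 425 → 1276 → 638 → 319 → 958 → 479 → 1438 → 719 → 2158 → 1079 → 3238 → 1619 → 4858 → 2429 → 7288 → 3644 → 1822 → 911 → 2734 → 1367 → 4102 → 2051 → 6154 → 3077 → 9232 → 4616 → 2308 → 1154 → 577 → 1732 → 866 → 433 → 1300 → 650 → 325 → 976 → 488 → 244 → 122 → 61 → 184 → 92 → 46 → 23 → 70 → 35 → 106 → 53 → 160 → 80 → 40 → 20 → 10 → 5 → 16 → 8 → 4 → 2 → 1
Total steps = 75

75 steps


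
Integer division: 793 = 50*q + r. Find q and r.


793 = 50 * 15 + 43
Check: 750 + 43 = 793

q = 15, r = 43


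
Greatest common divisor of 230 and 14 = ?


230 = 16 * 14 + 6
14 = 2 * 6 + 2
6 = 3 * 2 + 0
GCD = 2


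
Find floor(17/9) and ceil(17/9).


17/9 = 1.8889
floor = 1
ceil = 2

floor = 1, ceil = 2


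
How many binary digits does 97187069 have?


97187069 in base 2 = 101110010101111010011111101
Number of digits = 27

27 digits (base 2)


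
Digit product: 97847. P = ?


9 × 7 × 8 × 4 × 7 = 14112


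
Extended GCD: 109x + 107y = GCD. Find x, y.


Tabular extended Euclidean (each row: r = 109*s + 107*t):
r=109, s=1, t=0
r=107, s=0, t=1
q=1: r=2, s=1, t=-1   [109*(1) + 107*(-1) = 2]
q=53: r=1, s=-53, t=54   [109*(-53) + 107*(54) = 1]
q=2: r=0, s=107, t=-109   [109*(107) + 107*(-109) = 0]
GCD = 1; from the row with r=1: x=-53, y=54
Check: 109*(-53) + 107*(54) = -5777 + 5778 = 1

GCD = 1, x = -53, y = 54


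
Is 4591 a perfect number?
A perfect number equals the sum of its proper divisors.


Proper divisors of 4591: 1
Sum = 1 = 1

No, 4591 is not perfect (1 ≠ 4591)


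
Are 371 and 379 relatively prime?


Euclidean algorithm:
379 = 1 * 371 + 8
371 = 46 * 8 + 3
8 = 2 * 3 + 2
3 = 1 * 2 + 1
2 = 2 * 1 + 0
GCD(371, 379) = 1

Yes, coprime (GCD = 1)


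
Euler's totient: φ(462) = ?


462 = 2 × 3 × 7 × 11
Prime factors: 2, 3, 7, 11
φ(462) = 462 × (1-1/2) × (1-1/3) × (1-1/7) × (1-1/11)
= 462 × 1/2 × 2/3 × 6/7 × 10/11 = 120

φ(462) = 120


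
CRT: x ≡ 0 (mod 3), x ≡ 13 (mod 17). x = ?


M = 3*17 = 51
M1 = M/3 = 17, M2 = M/17 = 3
M1^(-1) mod 3 = 2, M2^(-1) mod 17 = 6
x = 0*17*2 + 13*3*6 = 234
234 mod 51 = 30
Check: 30 mod 3 = 0 ✓, 30 mod 17 = 13 ✓

x ≡ 30 (mod 51)


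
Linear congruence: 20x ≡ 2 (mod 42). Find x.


GCD(20, 42) = 2 divides 2
Divide: 10x ≡ 1 (mod 21)
x ≡ 19 (mod 21)


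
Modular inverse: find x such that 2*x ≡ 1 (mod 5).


Use the extended Euclidean algorithm on (5, 2); each row r = 5*s + 2*t:
r=5, s=1, t=0
r=2, s=0, t=1
q=2: r=1, s=1, t=-2   [5*(1) + 2*(-2) = 1]
q=2: r=0, s=-2, t=5   [5*(-2) + 2*(5) = 0]
GCD = 1 with t = -2, so 2*(-2) ≡ 1 (mod 5)
Inverse = -2 mod 5 = 3
Check: 2 * 3 = 6 ≡ 1 (mod 5)

2^(-1) ≡ 3 (mod 5)


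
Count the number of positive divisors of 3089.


3089 = 3089^1
d(3089) = (1+1) = 2

2 divisors


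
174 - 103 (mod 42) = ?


174 - 103 = 71
71 mod 42 = 29


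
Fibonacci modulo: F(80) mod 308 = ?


F(k) mod 308 for k=1..80:
1, 1, 2, 3, 5, 8, 13, 21, 34, 55, 89, 144, 233, 69, 302, 63, 57, 120, 177, 297, 166, 155, 13, 168, 181, 41, 222, 263, 177, 132, 1, 133, 134, 267, 93, 52, 145, 197, 34, 231, 265, 188, 145, 25, 170, 195, 57, 252, 1, 253, 254, 199, 145, 36, 181, 217, 90, 307, 89, 88, 177, 265, 134, 91, 225, 8, 233, 241, 166, 99, 265, 56, 13, 69, 82, 151, 233, 76, 1, 77
F(80) mod 308 = 77


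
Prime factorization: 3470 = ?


3470 / 2 = 1735
1735 / 5 = 347
347 / 347 = 1
3470 = 2 × 5 × 347


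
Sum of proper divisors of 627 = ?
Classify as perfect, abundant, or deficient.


Proper divisors: 1, 3, 11, 19, 33, 57, 209
Sum = 1 + 3 + 11 + 19 + 33 + 57 + 209 = 333
333 < 627 → deficient

s(627) = 333 (deficient)


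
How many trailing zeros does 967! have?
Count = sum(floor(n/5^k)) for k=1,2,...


floor(967/5) = 193
floor(967/25) = 38
floor(967/125) = 7
floor(967/625) = 1
Total = 239

239 trailing zeros


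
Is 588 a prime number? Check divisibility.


588 / 2 = 294 (exact division)
588 is NOT prime.

No, 588 is not prime


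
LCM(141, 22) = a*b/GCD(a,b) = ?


GCD(141, 22) = 1
LCM = 141*22/1 = 3102/1 = 3102

LCM = 3102


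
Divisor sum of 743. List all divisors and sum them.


Divisors of 743: 1, 743
Sum = 1 + 743 = 744

σ(743) = 744


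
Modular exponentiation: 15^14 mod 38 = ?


15^1 mod 38 = 15
15^2 mod 38 = 35
15^3 mod 38 = 31
15^4 mod 38 = 9
15^5 mod 38 = 21
15^6 mod 38 = 11
15^7 mod 38 = 13
15^8 mod 38 = 5
15^9 mod 38 = 37
15^10 mod 38 = 23
15^11 mod 38 = 3
15^12 mod 38 = 7
15^13 mod 38 = 29
15^14 mod 38 = 17


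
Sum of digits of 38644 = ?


3 + 8 + 6 + 4 + 4 = 25


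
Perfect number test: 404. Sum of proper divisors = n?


Proper divisors of 404: 1, 2, 4, 101, 202
Sum = 1 + 2 + 4 + 101 + 202 = 310

No, 404 is not perfect (310 ≠ 404)


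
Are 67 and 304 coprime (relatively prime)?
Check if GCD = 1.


Euclidean algorithm:
304 = 4 * 67 + 36
67 = 1 * 36 + 31
36 = 1 * 31 + 5
31 = 6 * 5 + 1
5 = 5 * 1 + 0
GCD(67, 304) = 1

Yes, coprime (GCD = 1)


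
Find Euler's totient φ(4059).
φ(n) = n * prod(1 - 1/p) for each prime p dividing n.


4059 = 3^2 × 11 × 41
Prime factors: 3, 11, 41
φ(4059) = 4059 × (1-1/3) × (1-1/11) × (1-1/41)
= 4059 × 2/3 × 10/11 × 40/41 = 2400

φ(4059) = 2400


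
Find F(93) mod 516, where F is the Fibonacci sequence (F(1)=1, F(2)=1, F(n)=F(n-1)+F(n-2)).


F(k) mod 516 for k=1..93:
1, 1, 2, 3, 5, 8, 13, 21, 34, 55, 89, 144, 233, 377, 94, 471, 49, 4, 53, 57, 110, 167, 277, 444, 205, 133, 338, 471, 293, 248, 25, 273, 298, 55, 353, 408, 245, 137, 382, 3, 385, 388, 257, 129, 386, 515, 385, 384, 253, 121, 374, 495, 353, 332, 169, 501, 154, 139, 293, 432, 209, 125, 334, 459, 277, 220, 497, 201, 182, 383, 49, 432, 481, 397, 362, 243, 89, 332, 421, 237, 142, 379, 5, 384, 389, 257, 130, 387, 1, 388, 389, 261, 134
F(93) mod 516 = 134


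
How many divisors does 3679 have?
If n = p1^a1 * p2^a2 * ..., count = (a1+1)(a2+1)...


3679 = 13^1 × 283^1
d(3679) = (1+1) × (1+1) = 4

4 divisors


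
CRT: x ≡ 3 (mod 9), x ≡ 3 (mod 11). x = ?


M = 9*11 = 99
M1 = M/9 = 11, M2 = M/11 = 9
M1^(-1) mod 9 = 5, M2^(-1) mod 11 = 5
x = 3*11*5 + 3*9*5 = 300
300 mod 99 = 3
Check: 3 mod 9 = 3 ✓, 3 mod 11 = 3 ✓

x ≡ 3 (mod 99)


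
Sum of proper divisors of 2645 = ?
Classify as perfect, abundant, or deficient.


Proper divisors: 1, 5, 23, 115, 529
Sum = 1 + 5 + 23 + 115 + 529 = 673
673 < 2645 → deficient

s(2645) = 673 (deficient)


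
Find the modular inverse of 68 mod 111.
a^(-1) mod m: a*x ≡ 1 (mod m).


Use the extended Euclidean algorithm on (111, 68); each row r = 111*s + 68*t:
r=111, s=1, t=0
r=68, s=0, t=1
q=1: r=43, s=1, t=-1   [111*(1) + 68*(-1) = 43]
q=1: r=25, s=-1, t=2   [111*(-1) + 68*(2) = 25]
q=1: r=18, s=2, t=-3   [111*(2) + 68*(-3) = 18]
q=1: r=7, s=-3, t=5   [111*(-3) + 68*(5) = 7]
q=2: r=4, s=8, t=-13   [111*(8) + 68*(-13) = 4]
q=1: r=3, s=-11, t=18   [111*(-11) + 68*(18) = 3]
q=1: r=1, s=19, t=-31   [111*(19) + 68*(-31) = 1]
q=3: r=0, s=-68, t=111   [111*(-68) + 68*(111) = 0]
GCD = 1 with t = -31, so 68*(-31) ≡ 1 (mod 111)
Inverse = -31 mod 111 = 80
Check: 68 * 80 = 5440 ≡ 1 (mod 111)

68^(-1) ≡ 80 (mod 111)


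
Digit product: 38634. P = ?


3 × 8 × 6 × 3 × 4 = 1728


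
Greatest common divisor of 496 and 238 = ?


496 = 2 * 238 + 20
238 = 11 * 20 + 18
20 = 1 * 18 + 2
18 = 9 * 2 + 0
GCD = 2


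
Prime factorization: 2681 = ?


2681 / 7 = 383
383 / 383 = 1
2681 = 7 × 383


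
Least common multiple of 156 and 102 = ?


GCD(156, 102) = 6
LCM = 156*102/6 = 15912/6 = 2652

LCM = 2652


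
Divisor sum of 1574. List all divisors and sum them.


Divisors of 1574: 1, 2, 787, 1574
Sum = 1 + 2 + 787 + 1574 = 2364

σ(1574) = 2364


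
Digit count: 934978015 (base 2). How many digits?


934978015 in base 2 = 110111101110101010000111011111
Number of digits = 30

30 digits (base 2)


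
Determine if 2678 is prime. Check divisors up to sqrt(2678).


2678 / 2 = 1339 (exact division)
2678 is NOT prime.

No, 2678 is not prime


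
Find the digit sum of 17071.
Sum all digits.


1 + 7 + 0 + 7 + 1 = 16


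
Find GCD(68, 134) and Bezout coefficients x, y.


Tabular extended Euclidean (each row: r = 68*s + 134*t):
r=68, s=1, t=0
r=134, s=0, t=1
q=0: r=68, s=1, t=0   [68*(1) + 134*(0) = 68]
q=1: r=66, s=-1, t=1   [68*(-1) + 134*(1) = 66]
q=1: r=2, s=2, t=-1   [68*(2) + 134*(-1) = 2]
q=33: r=0, s=-67, t=34   [68*(-67) + 134*(34) = 0]
GCD = 2; from the row with r=2: x=2, y=-1
Check: 68*(2) + 134*(-1) = 136 - 134 = 2

GCD = 2, x = 2, y = -1


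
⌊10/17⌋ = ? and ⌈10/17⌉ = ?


10/17 = 0.5882
floor = 0
ceil = 1

floor = 0, ceil = 1


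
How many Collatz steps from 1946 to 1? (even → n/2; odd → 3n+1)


1946 → 973 → 2920 → 1460 → 730 → 365 → 1096 → 548 → 274 → 137 → 412 → 206 → 103 → 310 → 155 → 466 → 233 → 700 → 350 → 175 → 526 → 263 → 790 → 395 → 1186 → 593 → 1780 → 890 → 445 → 1336 → 668 → 334 → 167 → 502 → 251 → 754 → 377 → 1132 → 566 → 283 → 850 → 425 → 1276 → 638 → 319 → 958 → 479 → 1438 → 719 → 2158 → 1079 → 3238 → 1619 → 4858 → 2429 → 7288 → 3644 → 1822 → 911 → 2734 → 1367 → 4102 → 2051 → 6154 → 3077 → 9232 → 4616 → 2308 → 1154 → 577 → 1732 → 866 → 433 → 1300 → 650 → 325 → 976 → 488 → 244 → 122 → 61 → 184 → 92 → 46 → 23 → 70 → 35 → 106 → 53 → 160 → 80 → 40 → 20 → 10 → 5 → 16 → 8 → 4 → 2 → 1
Total steps = 99

99 steps


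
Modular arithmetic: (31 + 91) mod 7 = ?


31 + 91 = 122
122 mod 7 = 3


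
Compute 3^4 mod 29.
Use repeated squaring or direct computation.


3^1 mod 29 = 3
3^2 mod 29 = 9
3^3 mod 29 = 27
3^4 mod 29 = 23


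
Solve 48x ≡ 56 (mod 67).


GCD(48, 67) = 1, unique solution
a^(-1) mod 67 = 7
x = 7 * 56 mod 67 = 57

x ≡ 57 (mod 67)


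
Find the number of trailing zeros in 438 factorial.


floor(438/5) = 87
floor(438/25) = 17
floor(438/125) = 3
Total = 107

107 trailing zeros


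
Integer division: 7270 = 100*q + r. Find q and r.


7270 = 100 * 72 + 70
Check: 7200 + 70 = 7270

q = 72, r = 70


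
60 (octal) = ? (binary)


60 (base 8) = 48 (decimal)
48 (decimal) = 110000 (base 2)


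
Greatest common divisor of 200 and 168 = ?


200 = 1 * 168 + 32
168 = 5 * 32 + 8
32 = 4 * 8 + 0
GCD = 8


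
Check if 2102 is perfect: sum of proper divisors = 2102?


Proper divisors of 2102: 1, 2, 1051
Sum = 1 + 2 + 1051 = 1054

No, 2102 is not perfect (1054 ≠ 2102)


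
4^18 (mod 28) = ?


4^1 mod 28 = 4
4^2 mod 28 = 16
4^3 mod 28 = 8
4^4 mod 28 = 4
4^5 mod 28 = 16
4^6 mod 28 = 8
4^7 mod 28 = 4
4^8 mod 28 = 16
4^9 mod 28 = 8
4^10 mod 28 = 4
4^11 mod 28 = 16
4^12 mod 28 = 8
4^13 mod 28 = 4
4^14 mod 28 = 16
4^15 mod 28 = 8
4^16 mod 28 = 4
4^17 mod 28 = 16
4^18 mod 28 = 8


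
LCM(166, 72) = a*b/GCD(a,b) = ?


GCD(166, 72) = 2
LCM = 166*72/2 = 11952/2 = 5976

LCM = 5976


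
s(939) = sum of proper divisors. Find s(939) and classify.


Proper divisors: 1, 3, 313
Sum = 1 + 3 + 313 = 317
317 < 939 → deficient

s(939) = 317 (deficient)


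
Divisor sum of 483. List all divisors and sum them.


Divisors of 483: 1, 3, 7, 21, 23, 69, 161, 483
Sum = 1 + 3 + 7 + 21 + 23 + 69 + 161 + 483 = 768

σ(483) = 768


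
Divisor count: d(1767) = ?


1767 = 3^1 × 19^1 × 31^1
d(1767) = (1+1) × (1+1) × (1+1) = 8

8 divisors


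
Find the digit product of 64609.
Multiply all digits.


6 × 4 × 6 × 0 × 9 = 0


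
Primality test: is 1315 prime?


1315 / 5 = 263 (exact division)
1315 is NOT prime.

No, 1315 is not prime


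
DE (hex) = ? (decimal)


DE (base 16) = 222 (decimal)
222 (decimal) = 222 (base 10)


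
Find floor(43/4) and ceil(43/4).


43/4 = 10.7500
floor = 10
ceil = 11

floor = 10, ceil = 11


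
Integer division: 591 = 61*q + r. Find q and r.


591 = 61 * 9 + 42
Check: 549 + 42 = 591

q = 9, r = 42


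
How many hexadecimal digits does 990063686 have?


990063686 in base 16 = 3B032C46
Number of digits = 8

8 digits (base 16)


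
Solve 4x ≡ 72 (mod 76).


GCD(4, 76) = 4 divides 72
Divide: 1x ≡ 18 (mod 19)
x ≡ 18 (mod 19)


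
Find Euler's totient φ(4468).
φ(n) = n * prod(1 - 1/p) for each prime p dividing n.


4468 = 2^2 × 1117
Prime factors: 2, 1117
φ(4468) = 4468 × (1-1/2) × (1-1/1117)
= 4468 × 1/2 × 1116/1117 = 2232

φ(4468) = 2232


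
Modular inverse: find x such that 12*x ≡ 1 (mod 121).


Use the extended Euclidean algorithm on (121, 12); each row r = 121*s + 12*t:
r=121, s=1, t=0
r=12, s=0, t=1
q=10: r=1, s=1, t=-10   [121*(1) + 12*(-10) = 1]
q=12: r=0, s=-12, t=121   [121*(-12) + 12*(121) = 0]
GCD = 1 with t = -10, so 12*(-10) ≡ 1 (mod 121)
Inverse = -10 mod 121 = 111
Check: 12 * 111 = 1332 ≡ 1 (mod 121)

12^(-1) ≡ 111 (mod 121)


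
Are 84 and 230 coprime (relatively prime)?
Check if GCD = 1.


Euclidean algorithm:
230 = 2 * 84 + 62
84 = 1 * 62 + 22
62 = 2 * 22 + 18
22 = 1 * 18 + 4
18 = 4 * 4 + 2
4 = 2 * 2 + 0
GCD(84, 230) = 2

No, not coprime (GCD = 2)


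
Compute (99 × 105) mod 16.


99 × 105 = 10395
10395 mod 16 = 11


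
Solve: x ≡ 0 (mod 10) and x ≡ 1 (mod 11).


M = 10*11 = 110
M1 = M/10 = 11, M2 = M/11 = 10
M1^(-1) mod 10 = 1, M2^(-1) mod 11 = 10
x = 0*11*1 + 1*10*10 = 100
100 mod 110 = 100
Check: 100 mod 10 = 0 ✓, 100 mod 11 = 1 ✓

x ≡ 100 (mod 110)


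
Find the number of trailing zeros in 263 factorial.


floor(263/5) = 52
floor(263/25) = 10
floor(263/125) = 2
Total = 64

64 trailing zeros


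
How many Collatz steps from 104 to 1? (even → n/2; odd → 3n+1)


104 → 52 → 26 → 13 → 40 → 20 → 10 → 5 → 16 → 8 → 4 → 2 → 1
Total steps = 12

12 steps


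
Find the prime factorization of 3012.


3012 / 2 = 1506
1506 / 2 = 753
753 / 3 = 251
251 / 251 = 1
3012 = 2^2 × 3 × 251


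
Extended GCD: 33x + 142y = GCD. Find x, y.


Tabular extended Euclidean (each row: r = 33*s + 142*t):
r=33, s=1, t=0
r=142, s=0, t=1
q=0: r=33, s=1, t=0   [33*(1) + 142*(0) = 33]
q=4: r=10, s=-4, t=1   [33*(-4) + 142*(1) = 10]
q=3: r=3, s=13, t=-3   [33*(13) + 142*(-3) = 3]
q=3: r=1, s=-43, t=10   [33*(-43) + 142*(10) = 1]
q=3: r=0, s=142, t=-33   [33*(142) + 142*(-33) = 0]
GCD = 1; from the row with r=1: x=-43, y=10
Check: 33*(-43) + 142*(10) = -1419 + 1420 = 1

GCD = 1, x = -43, y = 10


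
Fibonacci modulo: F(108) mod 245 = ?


F(k) mod 245 for k=1..108:
1, 1, 2, 3, 5, 8, 13, 21, 34, 55, 89, 144, 233, 132, 120, 7, 127, 134, 16, 150, 166, 71, 237, 63, 55, 118, 173, 46, 219, 20, 239, 14, 8, 22, 30, 52, 82, 134, 216, 105, 76, 181, 12, 193, 205, 153, 113, 21, 134, 155, 44, 199, 243, 197, 195, 147, 97, 244, 96, 95, 191, 41, 232, 28, 15, 43, 58, 101, 159, 15, 174, 189, 118, 62, 180, 242, 177, 174, 106, 35, 141, 176, 72, 3, 75, 78, 153, 231, 139, 125, 19, 144, 163, 62, 225, 42, 22, 64, 86, 150, 236, 141, 132, 28, 160, 188, 103, 46
F(108) mod 245 = 46


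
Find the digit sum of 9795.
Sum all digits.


9 + 7 + 9 + 5 = 30


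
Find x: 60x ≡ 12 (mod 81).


GCD(60, 81) = 3 divides 12
Divide: 20x ≡ 4 (mod 27)
x ≡ 11 (mod 27)


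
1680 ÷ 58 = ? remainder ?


1680 = 58 * 28 + 56
Check: 1624 + 56 = 1680

q = 28, r = 56


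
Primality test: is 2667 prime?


2667 / 3 = 889 (exact division)
2667 is NOT prime.

No, 2667 is not prime


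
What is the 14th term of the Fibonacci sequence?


Sequence: 1, 1, 2, 3, 5, 8, 13, 21, 34, 55, 89, 144, 233, 377
F(14) = 377


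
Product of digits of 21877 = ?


2 × 1 × 8 × 7 × 7 = 784


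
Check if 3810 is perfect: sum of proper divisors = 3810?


Proper divisors of 3810: 1, 2, 3, 5, 6, 10, 15, 30, 127, 254, 381, 635, 762, 1270, 1905
Sum = 1 + 2 + 3 + 5 + 6 + 10 + 15 + 30 + 127 + 254 + 381 + 635 + 762 + 1270 + 1905 = 5406

No, 3810 is not perfect (5406 ≠ 3810)


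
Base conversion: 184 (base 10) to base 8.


184 (base 10) = 184 (decimal)
184 (decimal) = 270 (base 8)


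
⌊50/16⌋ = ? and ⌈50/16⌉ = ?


50/16 = 3.1250
floor = 3
ceil = 4

floor = 3, ceil = 4


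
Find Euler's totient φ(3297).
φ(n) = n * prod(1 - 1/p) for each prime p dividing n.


3297 = 3 × 7 × 157
Prime factors: 3, 7, 157
φ(3297) = 3297 × (1-1/3) × (1-1/7) × (1-1/157)
= 3297 × 2/3 × 6/7 × 156/157 = 1872

φ(3297) = 1872


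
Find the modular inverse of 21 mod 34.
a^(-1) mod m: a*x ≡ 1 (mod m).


Use the extended Euclidean algorithm on (34, 21); each row r = 34*s + 21*t:
r=34, s=1, t=0
r=21, s=0, t=1
q=1: r=13, s=1, t=-1   [34*(1) + 21*(-1) = 13]
q=1: r=8, s=-1, t=2   [34*(-1) + 21*(2) = 8]
q=1: r=5, s=2, t=-3   [34*(2) + 21*(-3) = 5]
q=1: r=3, s=-3, t=5   [34*(-3) + 21*(5) = 3]
q=1: r=2, s=5, t=-8   [34*(5) + 21*(-8) = 2]
q=1: r=1, s=-8, t=13   [34*(-8) + 21*(13) = 1]
q=2: r=0, s=21, t=-34   [34*(21) + 21*(-34) = 0]
GCD = 1 with t = 13, so 21*(13) ≡ 1 (mod 34)
Inverse = 13 mod 34 = 13
Check: 21 * 13 = 273 ≡ 1 (mod 34)

21^(-1) ≡ 13 (mod 34)


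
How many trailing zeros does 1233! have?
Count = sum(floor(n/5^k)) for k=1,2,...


floor(1233/5) = 246
floor(1233/25) = 49
floor(1233/125) = 9
floor(1233/625) = 1
Total = 305

305 trailing zeros


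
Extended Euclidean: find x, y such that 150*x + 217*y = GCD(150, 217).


Tabular extended Euclidean (each row: r = 150*s + 217*t):
r=150, s=1, t=0
r=217, s=0, t=1
q=0: r=150, s=1, t=0   [150*(1) + 217*(0) = 150]
q=1: r=67, s=-1, t=1   [150*(-1) + 217*(1) = 67]
q=2: r=16, s=3, t=-2   [150*(3) + 217*(-2) = 16]
q=4: r=3, s=-13, t=9   [150*(-13) + 217*(9) = 3]
q=5: r=1, s=68, t=-47   [150*(68) + 217*(-47) = 1]
q=3: r=0, s=-217, t=150   [150*(-217) + 217*(150) = 0]
GCD = 1; from the row with r=1: x=68, y=-47
Check: 150*(68) + 217*(-47) = 10200 - 10199 = 1

GCD = 1, x = 68, y = -47


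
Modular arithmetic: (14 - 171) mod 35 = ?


14 - 171 = -157
-157 mod 35 = 18


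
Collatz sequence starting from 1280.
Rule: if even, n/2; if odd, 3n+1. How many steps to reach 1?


1280 → 640 → 320 → 160 → 80 → 40 → 20 → 10 → 5 → 16 → 8 → 4 → 2 → 1
Total steps = 13

13 steps


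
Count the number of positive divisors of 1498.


1498 = 2^1 × 7^1 × 107^1
d(1498) = (1+1) × (1+1) × (1+1) = 8

8 divisors


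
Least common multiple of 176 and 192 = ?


GCD(176, 192) = 16
LCM = 176*192/16 = 33792/16 = 2112

LCM = 2112


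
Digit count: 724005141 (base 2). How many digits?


724005141 in base 2 = 101011001001110111000100010101
Number of digits = 30

30 digits (base 2)


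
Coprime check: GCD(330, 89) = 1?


Euclidean algorithm:
330 = 3 * 89 + 63
89 = 1 * 63 + 26
63 = 2 * 26 + 11
26 = 2 * 11 + 4
11 = 2 * 4 + 3
4 = 1 * 3 + 1
3 = 3 * 1 + 0
GCD(330, 89) = 1

Yes, coprime (GCD = 1)


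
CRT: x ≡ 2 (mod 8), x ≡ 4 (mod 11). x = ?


M = 8*11 = 88
M1 = M/8 = 11, M2 = M/11 = 8
M1^(-1) mod 8 = 3, M2^(-1) mod 11 = 7
x = 2*11*3 + 4*8*7 = 290
290 mod 88 = 26
Check: 26 mod 8 = 2 ✓, 26 mod 11 = 4 ✓

x ≡ 26 (mod 88)


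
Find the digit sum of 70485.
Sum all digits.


7 + 0 + 4 + 8 + 5 = 24


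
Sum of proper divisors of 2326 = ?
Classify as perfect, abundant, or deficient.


Proper divisors: 1, 2, 1163
Sum = 1 + 2 + 1163 = 1166
1166 < 2326 → deficient

s(2326) = 1166 (deficient)


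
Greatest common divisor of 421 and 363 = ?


421 = 1 * 363 + 58
363 = 6 * 58 + 15
58 = 3 * 15 + 13
15 = 1 * 13 + 2
13 = 6 * 2 + 1
2 = 2 * 1 + 0
GCD = 1


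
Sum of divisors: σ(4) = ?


Divisors of 4: 1, 2, 4
Sum = 1 + 2 + 4 = 7

σ(4) = 7


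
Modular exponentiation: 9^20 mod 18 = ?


9^1 mod 18 = 9
9^2 mod 18 = 9
9^3 mod 18 = 9
9^4 mod 18 = 9
9^5 mod 18 = 9
9^6 mod 18 = 9
9^7 mod 18 = 9
9^8 mod 18 = 9
9^9 mod 18 = 9
9^10 mod 18 = 9
9^11 mod 18 = 9
9^12 mod 18 = 9
9^13 mod 18 = 9
9^14 mod 18 = 9
9^15 mod 18 = 9
9^16 mod 18 = 9
9^17 mod 18 = 9
9^18 mod 18 = 9
9^19 mod 18 = 9
9^20 mod 18 = 9


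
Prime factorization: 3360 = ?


3360 / 2 = 1680
1680 / 2 = 840
840 / 2 = 420
420 / 2 = 210
210 / 2 = 105
105 / 3 = 35
35 / 5 = 7
7 / 7 = 1
3360 = 2^5 × 3 × 5 × 7


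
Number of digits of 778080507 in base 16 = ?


778080507 in base 16 = 2E6090FB
Number of digits = 8

8 digits (base 16)


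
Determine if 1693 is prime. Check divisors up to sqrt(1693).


Check divisors up to sqrt(1693) = 41.1461
No divisors found.
1693 is prime.

Yes, 1693 is prime


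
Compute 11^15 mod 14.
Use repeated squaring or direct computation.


11^1 mod 14 = 11
11^2 mod 14 = 9
11^3 mod 14 = 1
11^4 mod 14 = 11
11^5 mod 14 = 9
11^6 mod 14 = 1
11^7 mod 14 = 11
11^8 mod 14 = 9
11^9 mod 14 = 1
11^10 mod 14 = 11
11^11 mod 14 = 9
11^12 mod 14 = 1
11^13 mod 14 = 11
11^14 mod 14 = 9
11^15 mod 14 = 1


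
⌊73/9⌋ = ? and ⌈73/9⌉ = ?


73/9 = 8.1111
floor = 8
ceil = 9

floor = 8, ceil = 9


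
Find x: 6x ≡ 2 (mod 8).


GCD(6, 8) = 2 divides 2
Divide: 3x ≡ 1 (mod 4)
x ≡ 3 (mod 4)


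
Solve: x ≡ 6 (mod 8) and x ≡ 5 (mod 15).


M = 8*15 = 120
M1 = M/8 = 15, M2 = M/15 = 8
M1^(-1) mod 8 = 7, M2^(-1) mod 15 = 2
x = 6*15*7 + 5*8*2 = 710
710 mod 120 = 110
Check: 110 mod 8 = 6 ✓, 110 mod 15 = 5 ✓

x ≡ 110 (mod 120)


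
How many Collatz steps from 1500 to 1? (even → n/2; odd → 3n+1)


1500 → 750 → 375 → 1126 → 563 → 1690 → 845 → 2536 → 1268 → 634 → 317 → 952 → 476 → 238 → 119 → 358 → 179 → 538 → 269 → 808 → 404 → 202 → 101 → 304 → 152 → 76 → 38 → 19 → 58 → 29 → 88 → 44 → 22 → 11 → 34 → 17 → 52 → 26 → 13 → 40 → 20 → 10 → 5 → 16 → 8 → 4 → 2 → 1
Total steps = 47

47 steps


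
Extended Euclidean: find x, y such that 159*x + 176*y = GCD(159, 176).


Tabular extended Euclidean (each row: r = 159*s + 176*t):
r=159, s=1, t=0
r=176, s=0, t=1
q=0: r=159, s=1, t=0   [159*(1) + 176*(0) = 159]
q=1: r=17, s=-1, t=1   [159*(-1) + 176*(1) = 17]
q=9: r=6, s=10, t=-9   [159*(10) + 176*(-9) = 6]
q=2: r=5, s=-21, t=19   [159*(-21) + 176*(19) = 5]
q=1: r=1, s=31, t=-28   [159*(31) + 176*(-28) = 1]
q=5: r=0, s=-176, t=159   [159*(-176) + 176*(159) = 0]
GCD = 1; from the row with r=1: x=31, y=-28
Check: 159*(31) + 176*(-28) = 4929 - 4928 = 1

GCD = 1, x = 31, y = -28


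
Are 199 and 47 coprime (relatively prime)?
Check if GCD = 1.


Euclidean algorithm:
199 = 4 * 47 + 11
47 = 4 * 11 + 3
11 = 3 * 3 + 2
3 = 1 * 2 + 1
2 = 2 * 1 + 0
GCD(199, 47) = 1

Yes, coprime (GCD = 1)


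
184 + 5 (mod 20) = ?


184 + 5 = 189
189 mod 20 = 9


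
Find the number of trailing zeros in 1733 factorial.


floor(1733/5) = 346
floor(1733/25) = 69
floor(1733/125) = 13
floor(1733/625) = 2
Total = 430

430 trailing zeros


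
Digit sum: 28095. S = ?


2 + 8 + 0 + 9 + 5 = 24


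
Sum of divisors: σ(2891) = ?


Divisors of 2891: 1, 7, 49, 59, 413, 2891
Sum = 1 + 7 + 49 + 59 + 413 + 2891 = 3420

σ(2891) = 3420
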